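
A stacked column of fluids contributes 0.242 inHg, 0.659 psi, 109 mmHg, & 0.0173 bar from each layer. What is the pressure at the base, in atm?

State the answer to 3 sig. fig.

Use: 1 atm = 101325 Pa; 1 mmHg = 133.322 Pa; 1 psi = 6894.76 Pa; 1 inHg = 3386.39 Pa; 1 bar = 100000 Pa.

0.242 inHg × 3386.39 = 819.506 Pa
0.659 psi × 6894.76 = 4543.65 Pa
109 mmHg × 133.322 = 14532.1 Pa
0.0173 bar × 100000 = 1730 Pa
Total: 819.506 + 4543.65 + 14532.1 + 1730 = 21625.3 Pa
In atm: 21625.3 / 101325 = 0.213425 atm

0.213 atm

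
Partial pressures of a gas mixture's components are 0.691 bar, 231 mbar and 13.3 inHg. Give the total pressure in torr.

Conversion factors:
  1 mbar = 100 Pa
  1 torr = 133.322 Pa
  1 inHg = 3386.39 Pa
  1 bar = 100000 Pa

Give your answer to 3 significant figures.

1030 torr

0.691 bar × 100000 = 69100 Pa
231 mbar × 100 = 23100 Pa
13.3 inHg × 3386.39 = 45039 Pa
Sum: 69100 + 23100 + 45039 = 137239 Pa
In torr: 137239 / 133.322 = 1029.38 torr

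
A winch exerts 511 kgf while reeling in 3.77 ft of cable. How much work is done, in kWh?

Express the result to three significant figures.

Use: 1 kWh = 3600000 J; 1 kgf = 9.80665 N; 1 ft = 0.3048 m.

511 kgf × 9.80665 = 5011.2 N
3.77 ft × 0.3048 = 1.1491 m
W = F × d = 5011.2 N × 1.1491 m = 5758.37 J
5758.37 J ÷ (3600000 J/kWh) = 0.00159955 kWh

0.00160 kWh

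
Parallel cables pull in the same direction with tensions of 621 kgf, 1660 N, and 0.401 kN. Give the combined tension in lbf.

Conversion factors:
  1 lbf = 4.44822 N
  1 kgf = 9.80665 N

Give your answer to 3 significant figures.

621 kgf × 9.80665 → 6089.93 N
1660 N (already N)
0.401 kN × 1000 → 401 N
Sum: 6089.93 + 1660 + 401 = 8150.93 N
In lbf: 8150.93 / 4.44822 = 1832.4 lbf

1830 lbf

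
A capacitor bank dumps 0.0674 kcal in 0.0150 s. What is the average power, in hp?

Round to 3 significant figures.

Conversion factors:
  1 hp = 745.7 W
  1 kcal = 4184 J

0.0674 kcal × 4184 = 282.002 J
P = E / t = 282.002 J / 0.015 s = 18800.1 W
18800.1 W ÷ (745.7 W/hp) = 25.2113 hp

25.2 hp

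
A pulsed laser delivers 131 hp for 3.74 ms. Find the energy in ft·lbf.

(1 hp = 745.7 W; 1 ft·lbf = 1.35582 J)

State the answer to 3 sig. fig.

131 hp × 745.7 = 97686.7 W
3.74 ms × 0.001 = 0.00374 s
E = P × t = 97686.7 W × 0.00374 s = 365.348 J
365.348 J ÷ (1.35582 J/ft·lbf) = 269.466 ft·lbf

269 ft·lbf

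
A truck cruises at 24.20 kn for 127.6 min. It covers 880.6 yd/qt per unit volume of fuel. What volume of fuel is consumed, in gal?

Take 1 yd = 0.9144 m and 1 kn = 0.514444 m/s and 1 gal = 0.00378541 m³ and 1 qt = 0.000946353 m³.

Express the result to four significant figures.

24.20 kn → 12.4495 m/s
127.6 min → 7656 s
d = v × t = 12.4495 × 7656 = 95313.4 m
880.6 yd/qt → 850867 m/m³
V = d / (distance per unit fuel) = 95313.4 / 850867 = 0.112019 m³
In gal: 0.112019 / 0.00378541 = 29.5923 gal

29.59 gal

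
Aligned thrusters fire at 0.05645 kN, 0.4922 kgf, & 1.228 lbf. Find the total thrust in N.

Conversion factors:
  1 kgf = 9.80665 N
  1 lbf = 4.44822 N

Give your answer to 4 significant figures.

66.74 N

0.05645 kN × 1000 = 56.45 N
0.4922 kgf × 9.80665 = 4.82683 N
1.228 lbf × 4.44822 = 5.46241 N
Combined: 56.45 + 4.82683 + 5.46241 = 66.7392 N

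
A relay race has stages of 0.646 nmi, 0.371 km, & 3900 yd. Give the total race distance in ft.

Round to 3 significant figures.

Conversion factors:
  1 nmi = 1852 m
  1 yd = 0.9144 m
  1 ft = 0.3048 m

0.646 nmi × 1852 = 1196.39 m
0.371 km × 1000 = 371 m
3900 yd × 0.9144 = 3566.16 m
Combined: 1196.39 + 371 + 3566.16 = 5133.55 m
In ft: 5133.55 / 0.3048 = 16842.4 ft

1.68×10⁴ ft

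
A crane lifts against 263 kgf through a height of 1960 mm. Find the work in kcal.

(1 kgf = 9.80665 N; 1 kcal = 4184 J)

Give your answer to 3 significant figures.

1.21 kcal

263 kgf × 9.80665 → 2579.15 N
1960 mm × 0.001 → 1.96 m
W = F × d = 2579.15 N × 1.96 m = 5055.13 J
5055.13 J ÷ (4184 J/kcal) = 1.20821 kcal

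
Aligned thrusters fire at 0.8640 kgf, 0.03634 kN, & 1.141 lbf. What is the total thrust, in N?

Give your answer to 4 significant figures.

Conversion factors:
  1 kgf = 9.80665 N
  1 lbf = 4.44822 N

49.89 N

0.8640 kgf × 9.80665 = 8.47295 N
0.03634 kN × 1000 = 36.34 N
1.141 lbf × 4.44822 = 5.07542 N
Combined: 8.47295 + 36.34 + 5.07542 = 49.8884 N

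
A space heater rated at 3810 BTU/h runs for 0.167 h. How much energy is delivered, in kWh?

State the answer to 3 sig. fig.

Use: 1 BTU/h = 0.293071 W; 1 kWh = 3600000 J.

0.186 kWh

3810 BTU/h × 0.293071 = 1116.6 W
0.167 h × 3600 = 601.2 s
E = P × t = 1116.6 W × 601.2 s = 671300 J
671300 J ÷ (3600000 J/kWh) = 0.186472 kWh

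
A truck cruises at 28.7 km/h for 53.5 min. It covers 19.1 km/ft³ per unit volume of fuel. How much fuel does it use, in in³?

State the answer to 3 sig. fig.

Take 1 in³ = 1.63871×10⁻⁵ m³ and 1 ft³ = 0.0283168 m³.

2320 in³

28.7 km/h → 7.97222 m/s
53.5 min → 3210 s
d = v × t = 7.97222 × 3210 = 25590.8 m
19.1 km/ft³ → 674511 m/m³
V = d / (distance per unit fuel) = 25590.8 / 674511 = 0.0379398 m³
In in³: 0.0379398 / 1.63871×10⁻⁵ = 2315.22 in³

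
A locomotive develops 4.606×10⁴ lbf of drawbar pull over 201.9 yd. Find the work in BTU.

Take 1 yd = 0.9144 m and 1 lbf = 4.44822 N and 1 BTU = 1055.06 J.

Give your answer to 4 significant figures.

3.585×10⁴ BTU

4.606×10⁴ lbf × 4.44822 = 204885 N
201.9 yd × 0.9144 = 184.617 m
W = F × d = 204885 N × 184.617 m = 3.78253×10⁷ J
3.78253×10⁷ J ÷ (1055.06 J/BTU) = 35851.3 BTU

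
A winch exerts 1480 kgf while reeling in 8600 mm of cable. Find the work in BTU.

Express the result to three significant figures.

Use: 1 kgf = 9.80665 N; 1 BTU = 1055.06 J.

118 BTU

1480 kgf × 9.80665 = 14513.8 N
8600 mm × 0.001 = 8.6 m
W = F × d = 14513.8 N × 8.6 m = 124819 J
124819 J ÷ (1055.06 J/BTU) = 118.305 BTU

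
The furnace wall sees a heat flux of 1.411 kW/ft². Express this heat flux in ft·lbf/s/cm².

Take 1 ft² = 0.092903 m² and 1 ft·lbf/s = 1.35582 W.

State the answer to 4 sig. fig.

1.411 kW/ft² × 1000 W/kW ÷ 0.092903 m²/ft² = 15187.9 W/m²
15187.9 W/m² ÷ 1.35582 W/ft·lbf/s × 0.0001 m²/cm² = 1.1202 ft·lbf/s/cm²

1.120 ft·lbf/s/cm²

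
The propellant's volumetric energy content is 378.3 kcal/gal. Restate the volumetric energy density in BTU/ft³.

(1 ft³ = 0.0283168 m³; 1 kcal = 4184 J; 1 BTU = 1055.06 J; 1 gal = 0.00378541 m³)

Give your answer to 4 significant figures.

1.122×10⁴ BTU/ft³

378.3 kcal/gal × 4184 J/kcal ÷ 0.00378541 m³/gal = 4.18134×10⁸ J/m³
4.18134×10⁸ J/m³ ÷ 1055.06 J/BTU × 0.0283168 m³/ft³ = 11222.3 BTU/ft³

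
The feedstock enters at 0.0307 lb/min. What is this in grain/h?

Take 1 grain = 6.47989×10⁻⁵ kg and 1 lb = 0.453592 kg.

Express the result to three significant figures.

0.0307 lb/min × 0.453592 kg/lb ÷ 60 s/min = 2.32088×10⁻⁴ kg/s
2.32088×10⁻⁴ kg/s ÷ 6.47989×10⁻⁵ kg/grain × 3600 s/h = 12894 grain/h

1.29×10⁴ grain/h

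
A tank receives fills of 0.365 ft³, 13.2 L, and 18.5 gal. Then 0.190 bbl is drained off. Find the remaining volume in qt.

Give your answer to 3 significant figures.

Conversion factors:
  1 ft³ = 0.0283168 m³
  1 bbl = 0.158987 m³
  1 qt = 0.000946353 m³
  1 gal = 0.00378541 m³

0.365 ft³ × 0.0283168 = 0.0103356 m³
13.2 L × 0.001 = 0.0132 m³
18.5 gal × 0.00378541 = 0.0700301 m³
0.190 bbl × 0.158987 = 0.0302075 m³
Sum: 0.0103356 + 0.0132 + 0.0700301 − 0.0302075 = 0.0633582 m³
In qt: 0.0633582 / 0.000946353 = 66.9499 qt

66.9 qt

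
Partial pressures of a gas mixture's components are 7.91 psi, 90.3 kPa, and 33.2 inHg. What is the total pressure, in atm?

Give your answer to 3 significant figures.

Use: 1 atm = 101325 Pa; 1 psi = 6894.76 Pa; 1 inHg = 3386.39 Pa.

7.91 psi × 6894.76 → 54537.6 Pa
90.3 kPa × 1000 → 90300 Pa
33.2 inHg × 3386.39 → 112428 Pa
Total: 54537.6 + 90300 + 112428 = 257266 Pa
In atm: 257266 / 101325 = 2.53902 atm

2.54 atm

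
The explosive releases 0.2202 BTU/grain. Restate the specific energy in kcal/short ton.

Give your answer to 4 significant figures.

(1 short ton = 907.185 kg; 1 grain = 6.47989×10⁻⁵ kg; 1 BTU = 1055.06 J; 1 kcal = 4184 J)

7.774×10⁵ kcal/short ton

0.2202 BTU/grain × 1055.06 J/BTU ÷ 6.47989×10⁻⁵ kg/grain = 3.58531×10⁶ J/kg
3.58531×10⁶ J/kg ÷ 4184 J/kcal × 907.185 kg/short ton = 777376 kcal/short ton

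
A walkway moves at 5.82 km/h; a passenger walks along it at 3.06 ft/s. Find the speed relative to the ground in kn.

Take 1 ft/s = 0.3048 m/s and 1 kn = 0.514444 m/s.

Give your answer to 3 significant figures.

5.82 km/h × (1/3.6) = 1.61667 m/s
3.06 ft/s × 0.3048 = 0.932688 m/s
Combined: 1.61667 + 0.932688 = 2.54936 m/s
In kn: 2.54936 / 0.514444 = 4.95556 kn

4.96 kn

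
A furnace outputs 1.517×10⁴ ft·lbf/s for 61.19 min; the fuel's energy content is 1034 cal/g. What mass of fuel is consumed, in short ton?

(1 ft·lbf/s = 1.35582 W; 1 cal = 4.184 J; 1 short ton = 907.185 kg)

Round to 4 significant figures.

0.01924 short ton

1.517×10⁴ ft·lbf/s → 20567.8 W
61.19 min → 3671.4 s
E = P × t = 20567.8 × 3671.4 = 7.55126×10⁷ J
1034 cal/g → 4.32626×10⁶ J/kg
m = E / e_s = 7.55126×10⁷ / 4.32626×10⁶ = 17.4545 kg
In short ton: 17.4545 / 907.185 = 0.0192403 short ton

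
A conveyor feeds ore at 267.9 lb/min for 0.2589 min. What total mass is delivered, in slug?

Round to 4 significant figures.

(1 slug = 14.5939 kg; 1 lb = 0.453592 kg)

267.9 lb/min → 2.02529 kg/s
0.2589 min → 15.534 s
m = ṁ × t = 2.02529 × 15.534 = 31.4609 kg
In slug: 31.4609 / 14.5939 = 2.15576 slug

2.156 slug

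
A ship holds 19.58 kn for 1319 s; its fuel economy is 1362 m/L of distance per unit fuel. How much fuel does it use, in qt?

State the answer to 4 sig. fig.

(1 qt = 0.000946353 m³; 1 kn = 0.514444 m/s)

10.31 qt

19.58 kn → 10.0728 m/s
d = v × t = 10.0728 × 1319 = 13286 m
1362 m/L → 1.362×10⁶ m/m³
V = d / (distance per unit fuel) = 13286 / 1.362×10⁶ = 0.00975477 m³
In qt: 0.00975477 / 0.000946353 = 10.3077 qt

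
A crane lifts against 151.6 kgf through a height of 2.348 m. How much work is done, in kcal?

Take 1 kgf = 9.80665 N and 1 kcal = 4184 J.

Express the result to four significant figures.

151.6 kgf × 9.80665 = 1486.69 N
W = F × d = 1486.69 N × 2.348 m = 3490.75 J
3490.75 J ÷ (4184 J/kcal) = 0.834309 kcal

0.8343 kcal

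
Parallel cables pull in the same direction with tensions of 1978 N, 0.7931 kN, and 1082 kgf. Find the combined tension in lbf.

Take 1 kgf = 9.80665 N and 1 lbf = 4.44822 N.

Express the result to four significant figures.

3008 lbf

1978 N (already N)
0.7931 kN × 1000 → 793.1 N
1082 kgf × 9.80665 → 10610.8 N
Total: 1978 + 793.1 + 10610.8 = 13381.9 N
In lbf: 13381.9 / 4.44822 = 3008.37 lbf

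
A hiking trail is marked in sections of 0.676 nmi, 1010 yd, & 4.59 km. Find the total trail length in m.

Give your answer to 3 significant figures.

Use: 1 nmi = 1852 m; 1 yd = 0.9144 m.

0.676 nmi × 1852 = 1251.95 m
1010 yd × 0.9144 = 923.544 m
4.59 km × 1000 = 4590 m
Total: 1251.95 + 923.544 + 4590 = 6765.49 m

6770 m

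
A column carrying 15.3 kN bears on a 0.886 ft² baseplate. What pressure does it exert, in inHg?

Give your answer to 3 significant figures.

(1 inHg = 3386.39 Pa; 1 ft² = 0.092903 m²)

15.3 kN × 1000 → 15300 N
0.886 ft² × 0.092903 → 0.0823121 m²
P = F / A = 15300 N / 0.0823121 m² = 185878 Pa
185878 Pa ÷ (3386.39 Pa/inHg) = 54.8897 inHg

54.9 inHg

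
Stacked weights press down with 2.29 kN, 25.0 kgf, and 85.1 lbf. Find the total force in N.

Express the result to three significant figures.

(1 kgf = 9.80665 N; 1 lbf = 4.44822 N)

2.29 kN × 1000 = 2290 N
25.0 kgf × 9.80665 = 245.166 N
85.1 lbf × 4.44822 = 378.544 N
Total: 2290 + 245.166 + 378.544 = 2913.71 N

2910 N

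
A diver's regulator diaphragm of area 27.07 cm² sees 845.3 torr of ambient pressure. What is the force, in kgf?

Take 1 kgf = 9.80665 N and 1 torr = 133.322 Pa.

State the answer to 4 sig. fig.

31.11 kgf

845.3 torr × 133.322 → 112697 Pa
27.07 cm² × 0.0001 → 0.002707 m²
F = P × A = 112697 Pa × 0.002707 m² = 305.071 N
305.071 N ÷ (9.80665 N/kgf) = 31.1086 kgf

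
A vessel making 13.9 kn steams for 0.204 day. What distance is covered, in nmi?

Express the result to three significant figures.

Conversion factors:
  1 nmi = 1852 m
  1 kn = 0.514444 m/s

68.1 nmi

13.9 kn × 0.514444 = 7.15077 m/s
0.204 day × 86400 = 17625.6 s
d = v × t = 7.15077 m/s × 17625.6 s = 126037 m
126037 m ÷ (1852 m/nmi) = 68.0545 nmi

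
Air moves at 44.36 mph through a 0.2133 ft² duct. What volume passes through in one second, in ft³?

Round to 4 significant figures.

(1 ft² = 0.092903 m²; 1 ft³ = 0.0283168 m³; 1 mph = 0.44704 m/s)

13.88 ft³

44.36 mph × 0.44704 = 19.8307 m/s
0.2133 ft² × 0.092903 = 0.0198162 m²
V = v × A × t = 19.8307 m/s × 0.0198162 m² × 1 s = 0.392969 m³
0.392969 m³ ÷ (0.0283168 m³/ft³) = 13.8776 ft³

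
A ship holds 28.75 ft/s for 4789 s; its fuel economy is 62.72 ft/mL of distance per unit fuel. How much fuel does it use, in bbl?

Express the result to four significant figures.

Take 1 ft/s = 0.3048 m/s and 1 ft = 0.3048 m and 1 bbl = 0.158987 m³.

28.75 ft/s → 8.763 m/s
d = v × t = 8.763 × 4789 = 41966 m
62.72 ft/mL → 1.91171×10⁷ m/m³
V = d / (distance per unit fuel) = 41966 / 1.91171×10⁷ = 0.00219521 m³
In bbl: 0.00219521 / 0.158987 = 0.0138075 bbl

0.01381 bbl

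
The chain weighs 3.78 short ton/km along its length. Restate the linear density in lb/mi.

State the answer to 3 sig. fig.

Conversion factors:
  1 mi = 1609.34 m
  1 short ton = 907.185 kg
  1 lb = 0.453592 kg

1.22×10⁴ lb/mi

3.78 short ton/km × 907.185 kg/short ton ÷ 1000 m/km = 3.42916 kg/m
3.42916 kg/m ÷ 0.453592 kg/lb × 1609.34 m/mi = 12166.6 lb/mi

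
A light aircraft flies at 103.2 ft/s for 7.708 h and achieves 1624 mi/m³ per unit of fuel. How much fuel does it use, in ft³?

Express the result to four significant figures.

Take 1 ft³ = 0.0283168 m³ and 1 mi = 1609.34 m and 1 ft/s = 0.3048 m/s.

103.2 ft/s → 31.4554 m/s
7.708 h → 27748.8 s
d = v × t = 31.4554 × 27748.8 = 872850 m
1624 mi/m³ → 2.61357×10⁶ m/m³
V = d / (distance per unit fuel) = 872850 / 2.61357×10⁶ = 0.333968 m³
In ft³: 0.333968 / 0.0283168 = 11.794 ft³

11.79 ft³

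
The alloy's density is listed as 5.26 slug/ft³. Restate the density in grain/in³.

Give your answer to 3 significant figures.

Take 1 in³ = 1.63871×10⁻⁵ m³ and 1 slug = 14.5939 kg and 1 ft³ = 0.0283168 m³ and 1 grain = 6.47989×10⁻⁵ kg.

5.26 slug/ft³ × 14.5939 kg/slug ÷ 0.0283168 m³/ft³ = 2710.9 kg/m³
2710.9 kg/m³ ÷ 6.47989×10⁻⁵ kg/grain × 1.63871×10⁻⁵ m³/in³ = 685.564 grain/in³

686 grain/in³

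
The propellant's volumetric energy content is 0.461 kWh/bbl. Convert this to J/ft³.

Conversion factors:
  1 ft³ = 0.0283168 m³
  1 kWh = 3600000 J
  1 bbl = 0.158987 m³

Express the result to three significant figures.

0.461 kWh/bbl × 3600000 J/kWh ÷ 0.158987 m³/bbl = 1.04386×10⁷ J/m³
1.04386×10⁷ J/m³ × 0.0283168 m³/ft³ = 295588 J/ft³

2.96×10⁵ J/ft³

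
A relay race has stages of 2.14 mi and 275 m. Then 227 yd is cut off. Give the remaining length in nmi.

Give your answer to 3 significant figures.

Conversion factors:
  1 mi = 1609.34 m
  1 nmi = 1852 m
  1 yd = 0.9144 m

1.90 nmi

2.14 mi × 1609.34 → 3443.99 m
275 m (already m)
227 yd × 0.9144 → 207.569 m
Sum: 3443.99 + 275 − 207.569 = 3511.42 m
In nmi: 3511.42 / 1852 = 1.89602 nmi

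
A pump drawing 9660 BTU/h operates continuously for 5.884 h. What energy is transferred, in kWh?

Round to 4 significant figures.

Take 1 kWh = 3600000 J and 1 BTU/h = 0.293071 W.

16.66 kWh

9660 BTU/h × 0.293071 → 2831.07 W
5.884 h × 3600 → 21182.4 s
E = P × t = 2831.07 W × 21182.4 s = 5.99689×10⁷ J
5.99689×10⁷ J ÷ (3600000 J/kWh) = 16.658 kWh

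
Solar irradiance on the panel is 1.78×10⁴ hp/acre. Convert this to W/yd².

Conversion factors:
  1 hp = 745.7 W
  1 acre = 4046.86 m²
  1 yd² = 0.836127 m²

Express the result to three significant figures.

2740 W/yd²

1.78×10⁴ hp/acre × 745.7 W/hp ÷ 4046.86 m²/acre = 3279.94 W/m²
3279.94 W/m² × 0.836127 m²/yd² = 2742.45 W/yd²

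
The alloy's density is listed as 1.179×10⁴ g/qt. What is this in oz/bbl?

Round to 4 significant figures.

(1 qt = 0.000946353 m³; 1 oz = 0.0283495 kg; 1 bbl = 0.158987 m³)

1.179×10⁴ g/qt × 0.001 kg/g ÷ 0.000946353 m³/qt = 12458.4 kg/m³
12458.4 kg/m³ ÷ 0.0283495 kg/oz × 0.158987 m³/bbl = 69868 oz/bbl

6.987×10⁴ oz/bbl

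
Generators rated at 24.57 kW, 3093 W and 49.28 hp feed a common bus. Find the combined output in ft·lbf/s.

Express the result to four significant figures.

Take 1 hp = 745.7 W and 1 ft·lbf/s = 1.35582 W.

24.57 kW × 1000 = 24570 W
3093 W (already W)
49.28 hp × 745.7 = 36748.1 W
Total: 24570 + 3093 + 36748.1 = 64411.1 W
In ft·lbf/s: 64411.1 / 1.35582 = 47507.1 ft·lbf/s

4.751×10⁴ ft·lbf/s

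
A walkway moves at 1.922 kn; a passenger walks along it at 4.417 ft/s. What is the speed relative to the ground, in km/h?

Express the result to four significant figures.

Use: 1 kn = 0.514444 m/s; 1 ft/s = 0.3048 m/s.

1.922 kn × 0.514444 = 0.988761 m/s
4.417 ft/s × 0.3048 = 1.3463 m/s
Combined: 0.988761 + 1.3463 = 2.33506 m/s
In km/h: 2.33506 / (1/3.6) = 8.40622 km/h

8.406 km/h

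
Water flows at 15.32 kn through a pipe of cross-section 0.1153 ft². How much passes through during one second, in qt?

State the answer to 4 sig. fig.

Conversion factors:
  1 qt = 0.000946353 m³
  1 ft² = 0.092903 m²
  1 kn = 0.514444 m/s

15.32 kn × 0.514444 = 7.88128 m/s
0.1153 ft² × 0.092903 = 0.0107117 m²
V = v × A × t = 7.88128 m/s × 0.0107117 m² × 1 s = 0.0844219 m³
0.0844219 m³ ÷ (0.000946353 m³/qt) = 89.2076 qt

89.21 qt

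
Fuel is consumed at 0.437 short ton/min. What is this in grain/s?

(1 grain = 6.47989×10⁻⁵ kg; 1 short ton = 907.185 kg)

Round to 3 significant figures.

0.437 short ton/min × 907.185 kg/short ton ÷ 60 s/min = 6.60733 kg/s
6.60733 kg/s ÷ 6.47989×10⁻⁵ kg/grain = 101967 grain/s

1.02×10⁵ grain/s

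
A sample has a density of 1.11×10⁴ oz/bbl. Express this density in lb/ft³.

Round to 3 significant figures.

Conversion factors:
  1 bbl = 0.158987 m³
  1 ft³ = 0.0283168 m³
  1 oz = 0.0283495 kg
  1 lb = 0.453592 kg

1.11×10⁴ oz/bbl × 0.0283495 kg/oz ÷ 0.158987 m³/bbl = 1979.28 kg/m³
1979.28 kg/m³ ÷ 0.453592 kg/lb × 0.0283168 m³/ft³ = 123.562 lb/ft³

124 lb/ft³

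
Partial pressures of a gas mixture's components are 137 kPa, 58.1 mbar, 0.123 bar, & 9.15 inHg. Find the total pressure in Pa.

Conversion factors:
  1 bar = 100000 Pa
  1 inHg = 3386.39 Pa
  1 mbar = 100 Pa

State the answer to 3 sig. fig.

137 kPa × 1000 = 137000 Pa
58.1 mbar × 100 = 5810 Pa
0.123 bar × 100000 = 12300 Pa
9.15 inHg × 3386.39 = 30985.5 Pa
Combined: 137000 + 5810 + 12300 + 30985.5 = 186096 Pa

1.86×10⁵ Pa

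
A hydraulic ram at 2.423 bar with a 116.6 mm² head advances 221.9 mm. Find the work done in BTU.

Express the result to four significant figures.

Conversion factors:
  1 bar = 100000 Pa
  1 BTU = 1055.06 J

2.423 bar → 242300 Pa
116.6 mm² → 1.166×10⁻⁴ m²
F = P × A = 242300 × 1.166×10⁻⁴ = 28.2522 N
221.9 mm → 0.2219 m
W = F × d = 28.2522 × 0.2219 = 6.26916 J
In BTU: 6.26916 / 1055.06 = 0.00594199 BTU

0.005942 BTU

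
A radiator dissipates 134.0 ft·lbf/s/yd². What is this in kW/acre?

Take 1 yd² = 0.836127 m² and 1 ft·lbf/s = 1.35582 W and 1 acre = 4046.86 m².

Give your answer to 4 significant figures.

134.0 ft·lbf/s/yd² × 1.35582 W/ft·lbf/s ÷ 0.836127 m²/yd² = 217.287 W/m²
217.287 W/m² ÷ 1000 W/kW × 4046.86 m²/acre = 879.33 kW/acre

879.3 kW/acre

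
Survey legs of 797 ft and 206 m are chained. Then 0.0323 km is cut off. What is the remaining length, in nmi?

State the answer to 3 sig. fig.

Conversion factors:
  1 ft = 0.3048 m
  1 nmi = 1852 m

797 ft × 0.3048 → 242.926 m
206 m (already m)
0.0323 km × 1000 → 32.3 m
Net: 242.926 + 206 − 32.3 = 416.626 m
In nmi: 416.626 / 1852 = 0.22496 nmi

0.225 nmi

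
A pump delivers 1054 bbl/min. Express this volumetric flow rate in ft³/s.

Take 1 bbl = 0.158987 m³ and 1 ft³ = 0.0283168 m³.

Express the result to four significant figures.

1054 bbl/min × 0.158987 m³/bbl ÷ 60 s/min = 2.79287 m³/s
2.79287 m³/s ÷ 0.0283168 m³/ft³ = 98.6294 ft³/s

98.63 ft³/s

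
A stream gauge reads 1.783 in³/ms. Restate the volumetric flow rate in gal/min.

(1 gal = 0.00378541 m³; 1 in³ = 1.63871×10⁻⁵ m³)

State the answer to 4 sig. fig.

1.783 in³/ms × 1.63871×10⁻⁵ m³/in³ ÷ 0.001 s/ms = 0.0292182 m³/s
0.0292182 m³/s ÷ 0.00378541 m³/gal × 60 s/min = 463.118 gal/min

463.1 gal/min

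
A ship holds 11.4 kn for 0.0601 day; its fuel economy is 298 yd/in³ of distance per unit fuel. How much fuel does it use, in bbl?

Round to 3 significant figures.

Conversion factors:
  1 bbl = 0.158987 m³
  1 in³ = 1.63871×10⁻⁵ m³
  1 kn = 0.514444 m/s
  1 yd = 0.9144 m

0.0115 bbl

11.4 kn → 5.86466 m/s
0.0601 day → 5192.64 s
d = v × t = 5.86466 × 5192.64 = 30453.1 m
298 yd/in³ → 1.66284×10⁷ m/m³
V = d / (distance per unit fuel) = 30453.1 / 1.66284×10⁷ = 0.00183139 m³
In bbl: 0.00183139 / 0.158987 = 0.0115191 bbl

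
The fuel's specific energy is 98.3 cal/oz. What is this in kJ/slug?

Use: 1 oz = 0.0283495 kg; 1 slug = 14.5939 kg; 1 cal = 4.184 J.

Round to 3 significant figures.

212 kJ/slug

98.3 cal/oz × 4.184 J/cal ÷ 0.0283495 kg/oz = 14507.7 J/kg
14507.7 J/kg ÷ 1000 J/kJ × 14.5939 kg/slug = 211.724 kJ/slug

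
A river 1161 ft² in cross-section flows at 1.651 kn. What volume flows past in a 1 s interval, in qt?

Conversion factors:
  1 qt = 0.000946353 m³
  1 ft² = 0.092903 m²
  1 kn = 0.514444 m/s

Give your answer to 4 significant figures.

9.680×10⁴ qt

1.651 kn × 0.514444 = 0.849347 m/s
1161 ft² × 0.092903 = 107.86 m²
V = v × A × t = 0.849347 m/s × 107.86 m² × 1 s = 91.6106 m³
91.6106 m³ ÷ (0.000946353 m³/qt) = 96803.8 qt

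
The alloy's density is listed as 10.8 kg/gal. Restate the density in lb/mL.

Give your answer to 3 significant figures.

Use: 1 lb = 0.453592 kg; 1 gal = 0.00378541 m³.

10.8 kg/gal ÷ 0.00378541 m³/gal = 2853.06 kg/m³
2853.06 kg/m³ ÷ 0.453592 kg/lb × 10⁻⁶ m³/mL = 0.00628993 lb/mL

0.00629 lb/mL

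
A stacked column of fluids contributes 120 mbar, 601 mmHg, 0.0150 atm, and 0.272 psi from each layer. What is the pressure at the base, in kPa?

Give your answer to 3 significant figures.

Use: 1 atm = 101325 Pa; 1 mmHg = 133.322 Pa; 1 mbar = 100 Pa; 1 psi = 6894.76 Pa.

120 mbar × 100 = 12000 Pa
601 mmHg × 133.322 = 80126.5 Pa
0.0150 atm × 101325 = 1519.88 Pa
0.272 psi × 6894.76 = 1875.37 Pa
Sum: 12000 + 80126.5 + 1519.88 + 1875.37 = 95521.8 Pa
In kPa: 95521.8 / 1000 = 95.5218 kPa

95.5 kPa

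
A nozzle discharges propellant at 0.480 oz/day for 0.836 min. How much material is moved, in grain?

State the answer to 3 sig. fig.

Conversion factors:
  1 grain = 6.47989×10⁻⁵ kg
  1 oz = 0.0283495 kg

0.122 grain

0.480 oz/day → 1.57497×10⁻⁷ kg/s
0.836 min → 50.16 s
m = ṁ × t = 1.57497×10⁻⁷ × 50.16 = 7.90005×10⁻⁶ kg
In grain: 7.90005×10⁻⁶ / 6.47989×10⁻⁵ = 0.121916 grain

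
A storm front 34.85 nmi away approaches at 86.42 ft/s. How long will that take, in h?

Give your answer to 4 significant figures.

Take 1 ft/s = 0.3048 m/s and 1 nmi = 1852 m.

34.85 nmi × 1852 → 64542.2 m
86.42 ft/s × 0.3048 → 26.3408 m/s
t = d / v = 64542.2 m / 26.3408 m/s = 2450.27 s
2450.27 s ÷ (3600 s/h) = 0.680631 h

0.6806 h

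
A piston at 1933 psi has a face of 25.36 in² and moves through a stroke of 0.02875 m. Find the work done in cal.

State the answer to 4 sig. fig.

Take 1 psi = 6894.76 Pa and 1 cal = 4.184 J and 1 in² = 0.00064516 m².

1933 psi → 1.33276×10⁷ Pa
25.36 in² → 0.0163613 m²
F = P × A = 1.33276×10⁷ × 0.0163613 = 218057 N
W = F × d = 218057 × 0.02875 = 6269.14 J
In cal: 6269.14 / 4.184 = 1498.36 cal

1498 cal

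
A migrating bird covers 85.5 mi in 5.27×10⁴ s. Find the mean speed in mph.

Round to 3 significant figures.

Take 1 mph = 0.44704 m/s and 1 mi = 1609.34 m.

5.84 mph

85.5 mi × 1609.34 = 137599 m
v = d / t = 137599 m / 52700 s = 2.61099 m/s
2.61099 m/s ÷ (0.44704 m/s/mph) = 5.84062 mph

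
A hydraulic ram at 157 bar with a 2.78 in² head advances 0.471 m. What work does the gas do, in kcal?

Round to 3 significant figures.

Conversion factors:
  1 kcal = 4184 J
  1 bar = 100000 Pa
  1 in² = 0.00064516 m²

3.17 kcal

157 bar → 1.57×10⁷ Pa
2.78 in² → 0.00179354 m²
F = P × A = 1.57×10⁷ × 0.00179354 = 28158.6 N
W = F × d = 28158.6 × 0.471 = 13262.7 J
In kcal: 13262.7 / 4184 = 3.16986 kcal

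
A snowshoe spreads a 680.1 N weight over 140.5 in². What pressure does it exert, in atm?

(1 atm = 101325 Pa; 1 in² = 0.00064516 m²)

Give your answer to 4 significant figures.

0.07405 atm

140.5 in² × 0.00064516 = 0.090645 m²
P = F / A = 680.1 N / 0.090645 m² = 7502.9 Pa
7502.9 Pa ÷ (101325 Pa/atm) = 0.0740479 atm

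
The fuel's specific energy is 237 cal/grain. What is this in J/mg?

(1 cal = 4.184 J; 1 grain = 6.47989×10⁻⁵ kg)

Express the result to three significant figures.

15.3 J/mg

237 cal/grain × 4.184 J/cal ÷ 6.47989×10⁻⁵ kg/grain = 1.53029×10⁷ J/kg
1.53029×10⁷ J/kg × 10⁻⁶ kg/mg = 15.3029 J/mg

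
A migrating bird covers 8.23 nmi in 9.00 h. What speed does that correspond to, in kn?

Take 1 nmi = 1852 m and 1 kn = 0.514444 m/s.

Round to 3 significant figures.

0.914 kn

8.23 nmi × 1852 = 15242 m
9.00 h × 3600 = 32400 s
v = d / t = 15242 m / 32400 s = 0.470432 m/s
0.470432 m/s ÷ (0.514444 m/s/kn) = 0.914447 kn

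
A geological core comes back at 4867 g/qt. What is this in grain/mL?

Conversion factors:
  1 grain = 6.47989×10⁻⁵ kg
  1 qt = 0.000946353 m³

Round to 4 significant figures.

4867 g/qt × 0.001 kg/g ÷ 0.000946353 m³/qt = 5142.9 kg/m³
5142.9 kg/m³ ÷ 6.47989×10⁻⁵ kg/grain × 10⁻⁶ m³/mL = 79.3671 grain/mL

79.37 grain/mL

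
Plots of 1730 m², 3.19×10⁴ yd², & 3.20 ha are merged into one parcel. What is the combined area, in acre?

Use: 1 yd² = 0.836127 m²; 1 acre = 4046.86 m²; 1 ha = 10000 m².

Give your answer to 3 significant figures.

1730 m² (already m²)
3.19×10⁴ yd² × 0.836127 = 26672.5 m²
3.20 ha × 10000 = 32000 m²
Total: 1730 + 26672.5 + 32000 = 60402.5 m²
In acre: 60402.5 / 4046.86 = 14.9258 acre

14.9 acre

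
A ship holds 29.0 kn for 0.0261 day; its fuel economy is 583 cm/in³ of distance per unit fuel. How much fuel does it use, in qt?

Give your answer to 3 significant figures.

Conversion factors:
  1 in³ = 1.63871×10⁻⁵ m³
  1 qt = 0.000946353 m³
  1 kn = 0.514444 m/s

29.0 kn → 14.9189 m/s
0.0261 day → 2255.04 s
d = v × t = 14.9189 × 2255.04 = 33642.7 m
583 cm/in³ → 355768 m/m³
V = d / (distance per unit fuel) = 33642.7 / 355768 = 0.0945636 m³
In qt: 0.0945636 / 0.000946353 = 99.9242 qt

99.9 qt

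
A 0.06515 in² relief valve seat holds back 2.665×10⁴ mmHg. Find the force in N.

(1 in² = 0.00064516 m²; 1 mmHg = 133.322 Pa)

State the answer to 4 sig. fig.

2.665×10⁴ mmHg × 133.322 → 3.55303×10⁶ Pa
0.06515 in² × 0.00064516 → 4.20322×10⁻⁵ m²
F = P × A = 3.55303×10⁶ Pa × 4.20322×10⁻⁵ m² = 149.342 N

149.3 N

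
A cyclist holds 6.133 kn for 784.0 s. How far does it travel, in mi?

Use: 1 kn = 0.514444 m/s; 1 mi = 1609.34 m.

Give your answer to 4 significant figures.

6.133 kn × 0.514444 = 3.15509 m/s
d = v × t = 3.15509 m/s × 784 s = 2473.59 m
2473.59 m ÷ (1609.34 m/mi) = 1.53702 mi

1.537 mi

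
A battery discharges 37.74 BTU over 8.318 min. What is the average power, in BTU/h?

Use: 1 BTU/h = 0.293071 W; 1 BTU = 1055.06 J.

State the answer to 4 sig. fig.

37.74 BTU × 1055.06 → 39818 J
8.318 min × 60 → 499.08 s
P = E / t = 39818 J / 499.08 s = 79.7828 W
79.7828 W ÷ (0.293071 W/BTU/h) = 272.23 BTU/h

272.2 BTU/h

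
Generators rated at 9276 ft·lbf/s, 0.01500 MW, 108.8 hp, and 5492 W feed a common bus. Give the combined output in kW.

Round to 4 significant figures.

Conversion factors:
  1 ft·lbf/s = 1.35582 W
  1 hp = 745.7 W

114.2 kW

9276 ft·lbf/s × 1.35582 = 12576.6 W
0.01500 MW × 1000000 = 15000 W
108.8 hp × 745.7 = 81132.2 W
5492 W (already W)
Sum: 12576.6 + 15000 + 81132.2 + 5492 = 114201 W
In kW: 114201 / 1000 = 114.201 kW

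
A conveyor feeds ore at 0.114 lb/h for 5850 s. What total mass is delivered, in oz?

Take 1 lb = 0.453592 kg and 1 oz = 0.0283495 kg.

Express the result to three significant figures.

0.114 lb/h → 1.43637×10⁻⁵ kg/s
m = ṁ × t = 1.43637×10⁻⁵ × 5850 = 0.0840276 kg
In oz: 0.0840276 / 0.0283495 = 2.96399 oz

2.96 oz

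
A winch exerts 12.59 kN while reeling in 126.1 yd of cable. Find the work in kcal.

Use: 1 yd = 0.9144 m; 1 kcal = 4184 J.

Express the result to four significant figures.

347.0 kcal

12.59 kN × 1000 = 12590 N
126.1 yd × 0.9144 = 115.306 m
W = F × d = 12590 N × 115.306 m = 1.4517×10⁶ J
1.4517×10⁶ J ÷ (4184 J/kcal) = 346.965 kcal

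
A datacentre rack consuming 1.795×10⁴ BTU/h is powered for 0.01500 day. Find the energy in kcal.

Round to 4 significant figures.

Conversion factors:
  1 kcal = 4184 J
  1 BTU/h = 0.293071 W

1.795×10⁴ BTU/h × 0.293071 → 5260.62 W
0.01500 day × 86400 → 1296 s
E = P × t = 5260.62 W × 1296 s = 6.81776×10⁶ J
6.81776×10⁶ J ÷ (4184 J/kcal) = 1629.48 kcal

1629 kcal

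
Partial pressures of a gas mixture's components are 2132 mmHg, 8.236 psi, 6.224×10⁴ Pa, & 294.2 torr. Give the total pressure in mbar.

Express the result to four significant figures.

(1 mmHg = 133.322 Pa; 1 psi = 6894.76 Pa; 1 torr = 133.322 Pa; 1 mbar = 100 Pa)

4425 mbar

2132 mmHg × 133.322 → 284243 Pa
8.236 psi × 6894.76 → 56785.2 Pa
6.224×10⁴ Pa (already Pa)
294.2 torr × 133.322 → 39223.3 Pa
Sum: 284243 + 56785.2 + 62240 + 39223.3 = 442492 Pa
In mbar: 442492 / 100 = 4424.92 mbar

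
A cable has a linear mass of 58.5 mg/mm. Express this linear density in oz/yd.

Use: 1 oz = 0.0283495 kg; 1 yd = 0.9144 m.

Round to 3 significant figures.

1.89 oz/yd

58.5 mg/mm × 10⁻⁶ kg/mg ÷ 0.001 m/mm = 0.0585 kg/m
0.0585 kg/m ÷ 0.0283495 kg/oz × 0.9144 m/yd = 1.88689 oz/yd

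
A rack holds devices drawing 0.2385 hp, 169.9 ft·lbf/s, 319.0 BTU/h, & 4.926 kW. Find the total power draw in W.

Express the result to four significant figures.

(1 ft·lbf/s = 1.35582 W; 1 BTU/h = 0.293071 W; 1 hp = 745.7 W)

5428 W

0.2385 hp × 745.7 = 177.849 W
169.9 ft·lbf/s × 1.35582 = 230.354 W
319.0 BTU/h × 0.293071 = 93.4896 W
4.926 kW × 1000 = 4926 W
Combined: 177.849 + 230.354 + 93.4896 + 4926 = 5427.69 W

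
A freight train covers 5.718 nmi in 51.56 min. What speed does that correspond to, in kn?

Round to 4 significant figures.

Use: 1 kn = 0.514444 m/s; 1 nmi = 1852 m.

6.654 kn

5.718 nmi × 1852 → 10589.7 m
51.56 min × 60 → 3093.6 s
v = d / t = 10589.7 m / 3093.6 s = 3.4231 m/s
3.4231 m/s ÷ (0.514444 m/s/kn) = 6.65398 kn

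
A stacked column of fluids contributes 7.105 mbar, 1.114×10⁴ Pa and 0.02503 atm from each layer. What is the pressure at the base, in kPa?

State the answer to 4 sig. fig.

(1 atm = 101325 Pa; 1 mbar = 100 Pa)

14.39 kPa

7.105 mbar × 100 = 710.5 Pa
1.114×10⁴ Pa (already Pa)
0.02503 atm × 101325 = 2536.16 Pa
Total: 710.5 + 11140 + 2536.16 = 14386.7 Pa
In kPa: 14386.7 / 1000 = 14.3867 kPa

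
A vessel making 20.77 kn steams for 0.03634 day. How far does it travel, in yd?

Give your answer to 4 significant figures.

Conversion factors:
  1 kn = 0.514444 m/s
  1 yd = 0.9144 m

20.77 kn × 0.514444 → 10.685 m/s
0.03634 day × 86400 → 3139.78 s
d = v × t = 10.685 m/s × 3139.78 s = 33548.5 m
33548.5 m ÷ (0.9144 m/yd) = 36689.1 yd

3.669×10⁴ yd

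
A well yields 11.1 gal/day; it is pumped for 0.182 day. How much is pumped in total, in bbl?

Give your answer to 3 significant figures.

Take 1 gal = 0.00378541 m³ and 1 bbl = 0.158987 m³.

11.1 gal/day → 4.8632×10⁻⁷ m³/s
0.182 day → 15724.8 s
V = Q × t = 4.8632×10⁻⁷ × 15724.8 = 0.00764728 m³
In bbl: 0.00764728 / 0.158987 = 0.0481 bbl

0.0481 bbl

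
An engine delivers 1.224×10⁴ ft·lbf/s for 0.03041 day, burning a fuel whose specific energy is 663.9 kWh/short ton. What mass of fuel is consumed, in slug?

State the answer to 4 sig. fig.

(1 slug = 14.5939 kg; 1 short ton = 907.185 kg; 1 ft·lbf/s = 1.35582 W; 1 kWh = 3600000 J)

1.224×10⁴ ft·lbf/s → 16595.2 W
0.03041 day → 2627.42 s
E = P × t = 16595.2 × 2627.42 = 4.36026×10⁷ J
663.9 kWh/short ton → 2.63457×10⁶ J/kg
m = E / e_s = 4.36026×10⁷ / 2.63457×10⁶ = 16.5502 kg
In slug: 16.5502 / 14.5939 = 1.13405 slug

1.134 slug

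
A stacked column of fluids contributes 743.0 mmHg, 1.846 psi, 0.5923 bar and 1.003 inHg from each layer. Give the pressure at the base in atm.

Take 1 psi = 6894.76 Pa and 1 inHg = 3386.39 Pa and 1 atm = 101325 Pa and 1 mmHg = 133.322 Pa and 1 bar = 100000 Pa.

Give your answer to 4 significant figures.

1.721 atm

743.0 mmHg × 133.322 = 99058.2 Pa
1.846 psi × 6894.76 = 12727.7 Pa
0.5923 bar × 100000 = 59230 Pa
1.003 inHg × 3386.39 = 3396.55 Pa
Combined: 99058.2 + 12727.7 + 59230 + 3396.55 = 174412 Pa
In atm: 174412 / 101325 = 1.72131 atm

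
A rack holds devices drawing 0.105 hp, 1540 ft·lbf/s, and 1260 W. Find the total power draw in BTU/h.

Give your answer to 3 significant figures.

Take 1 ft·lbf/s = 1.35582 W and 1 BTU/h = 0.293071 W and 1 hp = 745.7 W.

0.105 hp × 745.7 = 78.2985 W
1540 ft·lbf/s × 1.35582 = 2087.96 W
1260 W (already W)
Sum: 78.2985 + 2087.96 + 1260 = 3426.26 W
In BTU/h: 3426.26 / 0.293071 = 11690.9 BTU/h

1.17×10⁴ BTU/h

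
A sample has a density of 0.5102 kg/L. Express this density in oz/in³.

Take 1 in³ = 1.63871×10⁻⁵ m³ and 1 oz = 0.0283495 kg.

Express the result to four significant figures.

0.2949 oz/in³

0.5102 kg/L ÷ 0.001 m³/L = 510.2 kg/m³
510.2 kg/m³ ÷ 0.0283495 kg/oz × 1.63871×10⁻⁵ m³/in³ = 0.294915 oz/in³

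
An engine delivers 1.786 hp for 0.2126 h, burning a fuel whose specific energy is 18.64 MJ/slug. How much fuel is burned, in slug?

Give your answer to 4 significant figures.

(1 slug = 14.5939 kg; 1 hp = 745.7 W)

1.786 hp → 1331.82 W
0.2126 h → 765.36 s
E = P × t = 1331.82 × 765.36 = 1.01932×10⁶ J
18.64 MJ/slug → 1.27725×10⁶ J/kg
m = E / e_s = 1.01932×10⁶ / 1.27725×10⁶ = 0.798058 kg
In slug: 0.798058 / 14.5939 = 0.0546844 slug

0.05468 slug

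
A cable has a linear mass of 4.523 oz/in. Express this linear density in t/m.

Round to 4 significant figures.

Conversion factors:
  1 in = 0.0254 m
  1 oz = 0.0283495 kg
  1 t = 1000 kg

0.005048 t/m

4.523 oz/in × 0.0283495 kg/oz ÷ 0.0254 m/in = 5.04822 kg/m
5.04822 kg/m ÷ 1000 kg/t = 0.00504822 t/m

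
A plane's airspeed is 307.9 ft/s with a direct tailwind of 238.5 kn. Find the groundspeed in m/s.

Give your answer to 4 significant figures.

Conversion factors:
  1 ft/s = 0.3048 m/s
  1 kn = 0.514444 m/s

307.9 ft/s × 0.3048 = 93.8479 m/s
238.5 kn × 0.514444 = 122.695 m/s
Sum: 93.8479 + 122.695 = 216.543 m/s

216.5 m/s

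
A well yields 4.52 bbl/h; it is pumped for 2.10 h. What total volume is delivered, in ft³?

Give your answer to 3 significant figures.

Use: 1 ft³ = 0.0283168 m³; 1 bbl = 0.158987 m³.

53.3 ft³

4.52 bbl/h → 1.99617×10⁻⁴ m³/s
2.10 h → 7560 s
V = Q × t = 1.99617×10⁻⁴ × 7560 = 1.5091 m³
In ft³: 1.5091 / 0.0283168 = 53.2935 ft³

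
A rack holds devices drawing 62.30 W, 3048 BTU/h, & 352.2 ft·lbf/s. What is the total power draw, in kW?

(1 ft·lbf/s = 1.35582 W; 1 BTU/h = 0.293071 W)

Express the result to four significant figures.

1.433 kW

62.30 W (already W)
3048 BTU/h × 0.293071 = 893.28 W
352.2 ft·lbf/s × 1.35582 = 477.52 W
Combined: 62.3 + 893.28 + 477.52 = 1433.1 W
In kW: 1433.1 / 1000 = 1.4331 kW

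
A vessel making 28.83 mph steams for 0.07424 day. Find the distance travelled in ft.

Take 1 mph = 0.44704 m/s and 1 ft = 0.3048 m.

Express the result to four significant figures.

2.712×10⁵ ft

28.83 mph × 0.44704 → 12.8882 m/s
0.07424 day × 86400 → 6414.34 s
d = v × t = 12.8882 m/s × 6414.34 s = 82669.3 m
82669.3 m ÷ (0.3048 m/ft) = 271225 ft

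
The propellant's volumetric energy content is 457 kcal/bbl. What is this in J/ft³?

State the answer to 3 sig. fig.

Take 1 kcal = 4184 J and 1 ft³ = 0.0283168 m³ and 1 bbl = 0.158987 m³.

457 kcal/bbl × 4184 J/kcal ÷ 0.158987 m³/bbl = 1.20267×10⁷ J/m³
1.20267×10⁷ J/m³ × 0.0283168 m³/ft³ = 340558 J/ft³

3.41×10⁵ J/ft³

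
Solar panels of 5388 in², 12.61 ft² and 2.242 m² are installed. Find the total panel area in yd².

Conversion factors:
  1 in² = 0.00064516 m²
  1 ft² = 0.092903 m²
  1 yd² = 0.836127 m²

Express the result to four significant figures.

5388 in² × 0.00064516 → 3.47612 m²
12.61 ft² × 0.092903 → 1.17151 m²
2.242 m² (already m²)
Total: 3.47612 + 1.17151 + 2.242 = 6.88963 m²
In yd²: 6.88963 / 0.836127 = 8.23993 yd²

8.240 yd²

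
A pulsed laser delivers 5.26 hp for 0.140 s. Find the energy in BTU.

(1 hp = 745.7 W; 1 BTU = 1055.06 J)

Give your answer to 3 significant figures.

0.520 BTU

5.26 hp × 745.7 → 3922.38 W
E = P × t = 3922.38 W × 0.14 s = 549.133 J
549.133 J ÷ (1055.06 J/BTU) = 0.520476 BTU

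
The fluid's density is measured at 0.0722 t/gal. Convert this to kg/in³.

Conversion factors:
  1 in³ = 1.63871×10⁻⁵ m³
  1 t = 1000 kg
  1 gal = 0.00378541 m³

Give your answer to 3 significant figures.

0.313 kg/in³

0.0722 t/gal × 1000 kg/t ÷ 0.00378541 m³/gal = 19073.2 kg/m³
19073.2 kg/m³ × 1.63871×10⁻⁵ m³/in³ = 0.312554 kg/in³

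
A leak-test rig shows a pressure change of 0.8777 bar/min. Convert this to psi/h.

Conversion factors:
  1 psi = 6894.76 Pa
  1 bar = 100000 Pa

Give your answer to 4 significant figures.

0.8777 bar/min × 100000 Pa/bar ÷ 60 s/min = 1462.83 Pa/s
1462.83 Pa/s ÷ 6894.76 Pa/psi × 3600 s/h = 763.796 psi/h

763.8 psi/h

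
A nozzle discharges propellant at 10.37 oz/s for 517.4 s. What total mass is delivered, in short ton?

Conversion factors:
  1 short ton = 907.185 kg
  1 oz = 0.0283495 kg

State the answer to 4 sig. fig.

10.37 oz/s → 0.293984 kg/s
m = ṁ × t = 0.293984 × 517.4 = 152.107 kg
In short ton: 152.107 / 907.185 = 0.167669 short ton

0.1677 short ton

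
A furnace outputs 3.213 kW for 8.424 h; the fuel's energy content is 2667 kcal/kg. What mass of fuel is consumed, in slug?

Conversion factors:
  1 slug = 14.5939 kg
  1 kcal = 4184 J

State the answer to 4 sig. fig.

0.5983 slug

3.213 kW → 3213 W
8.424 h → 30326.4 s
E = P × t = 3213 × 30326.4 = 9.74387×10⁷ J
2667 kcal/kg → 1.11587×10⁷ J/kg
m = E / e_s = 9.74387×10⁷ / 1.11587×10⁷ = 8.73208 kg
In slug: 8.73208 / 14.5939 = 0.598338 slug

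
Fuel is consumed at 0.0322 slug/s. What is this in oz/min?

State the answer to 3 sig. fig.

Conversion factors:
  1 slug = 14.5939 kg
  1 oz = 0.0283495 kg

0.0322 slug/s × 14.5939 kg/slug = 0.469924 kg/s
0.469924 kg/s ÷ 0.0283495 kg/oz × 60 s/min = 994.566 oz/min

995 oz/min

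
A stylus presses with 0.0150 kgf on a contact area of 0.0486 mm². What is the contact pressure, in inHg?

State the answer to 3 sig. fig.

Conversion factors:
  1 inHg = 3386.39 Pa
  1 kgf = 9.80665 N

894 inHg

0.0150 kgf × 9.80665 → 0.1471 N
0.0486 mm² × 10⁻⁶ → 4.86×10⁻⁸ m²
P = F / A = 0.1471 N / 4.86×10⁻⁸ m² = 3.02675×10⁶ Pa
3.02675×10⁶ Pa ÷ (3386.39 Pa/inHg) = 893.798 inHg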